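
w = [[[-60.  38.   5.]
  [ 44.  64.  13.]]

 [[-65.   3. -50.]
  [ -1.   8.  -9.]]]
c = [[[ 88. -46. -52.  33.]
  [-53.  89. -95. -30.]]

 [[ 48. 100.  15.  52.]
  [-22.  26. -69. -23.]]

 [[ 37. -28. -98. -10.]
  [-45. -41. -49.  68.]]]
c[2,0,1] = -28.0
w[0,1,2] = 13.0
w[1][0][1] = 3.0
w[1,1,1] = 8.0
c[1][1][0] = -22.0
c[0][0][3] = 33.0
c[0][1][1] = 89.0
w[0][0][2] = 5.0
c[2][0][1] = -28.0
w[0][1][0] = 44.0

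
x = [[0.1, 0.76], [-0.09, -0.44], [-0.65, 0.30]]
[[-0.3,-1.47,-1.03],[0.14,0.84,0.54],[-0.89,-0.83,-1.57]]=x@[[1.12,0.36,1.69], [-0.54,-1.98,-1.58]]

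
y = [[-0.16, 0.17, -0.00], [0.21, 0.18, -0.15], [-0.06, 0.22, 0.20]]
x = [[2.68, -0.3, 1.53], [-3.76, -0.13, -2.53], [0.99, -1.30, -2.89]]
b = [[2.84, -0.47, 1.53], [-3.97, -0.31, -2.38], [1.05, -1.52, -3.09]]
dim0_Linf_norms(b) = [3.97, 1.52, 3.09]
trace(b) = -0.56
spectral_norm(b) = 5.70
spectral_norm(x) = 5.55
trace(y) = 0.22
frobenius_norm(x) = 6.42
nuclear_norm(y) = 0.82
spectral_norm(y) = 0.35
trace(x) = -0.34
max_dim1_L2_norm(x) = 4.53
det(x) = 3.88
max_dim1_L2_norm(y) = 0.31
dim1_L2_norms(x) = [3.1, 4.53, 3.32]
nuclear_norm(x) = 8.98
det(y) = -0.02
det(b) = 9.12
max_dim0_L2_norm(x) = 4.72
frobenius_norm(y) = 0.50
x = b + y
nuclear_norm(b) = 9.68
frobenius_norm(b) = 6.72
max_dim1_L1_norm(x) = 6.42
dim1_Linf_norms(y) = [0.17, 0.21, 0.22]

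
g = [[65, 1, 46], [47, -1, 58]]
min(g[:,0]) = 47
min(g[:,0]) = 47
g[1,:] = [47, -1, 58]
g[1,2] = 58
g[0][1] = 1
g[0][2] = 46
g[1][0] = 47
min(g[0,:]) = 1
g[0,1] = 1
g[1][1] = -1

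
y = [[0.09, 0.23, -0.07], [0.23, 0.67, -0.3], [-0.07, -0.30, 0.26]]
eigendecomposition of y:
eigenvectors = [[-0.28, -0.88, 0.38], [-0.86, 0.41, 0.32], [0.43, 0.24, 0.87]]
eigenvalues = [0.9, 0.0, 0.12]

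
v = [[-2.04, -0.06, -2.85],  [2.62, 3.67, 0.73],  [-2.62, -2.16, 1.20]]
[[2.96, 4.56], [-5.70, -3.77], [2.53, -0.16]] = v@[[-0.37,  -0.09], [-1.14,  -0.66], [-0.75,  -1.52]]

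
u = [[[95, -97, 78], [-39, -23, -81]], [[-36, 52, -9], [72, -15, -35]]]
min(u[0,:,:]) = -97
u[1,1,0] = 72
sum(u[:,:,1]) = -83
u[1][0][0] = -36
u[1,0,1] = 52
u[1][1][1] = -15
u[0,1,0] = -39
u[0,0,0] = 95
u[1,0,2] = -9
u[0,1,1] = -23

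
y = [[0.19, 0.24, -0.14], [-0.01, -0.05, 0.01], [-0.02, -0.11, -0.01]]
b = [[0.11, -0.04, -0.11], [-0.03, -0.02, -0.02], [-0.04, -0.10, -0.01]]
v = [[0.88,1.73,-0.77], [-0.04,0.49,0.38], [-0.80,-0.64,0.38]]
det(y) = 0.00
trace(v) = 1.75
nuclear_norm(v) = 3.26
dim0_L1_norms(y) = [0.22, 0.4, 0.16]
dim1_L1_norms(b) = [0.26, 0.07, 0.15]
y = b @ v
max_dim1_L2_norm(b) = 0.16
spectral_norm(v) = 2.34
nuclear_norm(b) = 0.30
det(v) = -0.44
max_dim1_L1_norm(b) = 0.26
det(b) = -0.00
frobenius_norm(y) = 0.36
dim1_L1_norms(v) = [3.38, 0.91, 1.82]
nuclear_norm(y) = 0.43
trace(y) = 0.13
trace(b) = 0.08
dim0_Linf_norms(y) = [0.19, 0.24, 0.14]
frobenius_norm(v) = 2.44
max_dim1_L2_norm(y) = 0.34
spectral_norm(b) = 0.16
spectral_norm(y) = 0.35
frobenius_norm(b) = 0.20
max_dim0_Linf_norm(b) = 0.11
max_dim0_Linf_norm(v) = 1.73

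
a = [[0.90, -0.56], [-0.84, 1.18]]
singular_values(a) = [1.76, 0.34]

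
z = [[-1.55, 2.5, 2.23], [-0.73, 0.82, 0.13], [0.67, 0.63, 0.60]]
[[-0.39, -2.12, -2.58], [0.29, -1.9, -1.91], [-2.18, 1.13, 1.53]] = z@[[-1.96, 1.52, 2.02], [-1.39, -1.19, -0.69], [0.02, 1.44, 1.02]]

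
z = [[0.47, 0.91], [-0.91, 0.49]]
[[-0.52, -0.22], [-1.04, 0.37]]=z @ [[0.65,-0.42], [-0.91,-0.02]]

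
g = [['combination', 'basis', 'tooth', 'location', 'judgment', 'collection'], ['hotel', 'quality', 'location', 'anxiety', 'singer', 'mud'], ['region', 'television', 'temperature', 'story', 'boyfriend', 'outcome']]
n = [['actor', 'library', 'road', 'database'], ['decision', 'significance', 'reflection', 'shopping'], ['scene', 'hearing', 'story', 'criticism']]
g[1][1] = 'quality'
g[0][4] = 'judgment'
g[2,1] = 'television'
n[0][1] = 'library'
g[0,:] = ['combination', 'basis', 'tooth', 'location', 'judgment', 'collection']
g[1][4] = 'singer'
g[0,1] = 'basis'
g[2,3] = 'story'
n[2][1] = 'hearing'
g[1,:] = ['hotel', 'quality', 'location', 'anxiety', 'singer', 'mud']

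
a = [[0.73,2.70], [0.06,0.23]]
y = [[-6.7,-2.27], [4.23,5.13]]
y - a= [[-7.43,  -4.97], [4.17,  4.90]]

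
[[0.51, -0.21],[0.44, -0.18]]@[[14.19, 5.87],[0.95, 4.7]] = [[7.04,2.01], [6.07,1.74]]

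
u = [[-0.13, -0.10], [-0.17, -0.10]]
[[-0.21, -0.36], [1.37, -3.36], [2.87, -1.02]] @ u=[[0.09, 0.06], [0.39, 0.20], [-0.2, -0.19]]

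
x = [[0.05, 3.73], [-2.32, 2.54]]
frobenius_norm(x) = 5.07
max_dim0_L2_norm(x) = 4.51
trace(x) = 2.59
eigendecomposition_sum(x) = [[0.02+1.64j,(1.86-0.91j)], [(-1.16+0.56j),1.27+1.03j]] + [[0.02-1.64j, 1.87+0.91j], [(-1.16-0.56j), (1.27-1.03j)]]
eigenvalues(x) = [(1.3+2.67j), (1.3-2.67j)]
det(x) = 8.78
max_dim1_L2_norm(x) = 3.73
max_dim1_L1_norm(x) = 4.86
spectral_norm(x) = 4.72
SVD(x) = [[0.75, 0.67], [0.67, -0.75]] @ diag([4.721291020207991, 1.8597879186894901]) @ [[-0.32,0.95], [0.95,0.32]]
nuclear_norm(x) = 6.58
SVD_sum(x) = [[-1.13, 3.33], [-1.01, 2.98]] + [[1.18, 0.40], [-1.31, -0.44]]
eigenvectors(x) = [[(0.79+0j),0.79-0.00j], [(0.26+0.56j),(0.26-0.56j)]]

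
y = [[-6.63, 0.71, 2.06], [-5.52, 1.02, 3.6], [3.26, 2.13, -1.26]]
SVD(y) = [[-0.68, -0.10, 0.72], [-0.65, -0.37, -0.66], [0.34, -0.92, 0.19]] @ diag([10.111418422380563, 2.4635105870360565, 1.271940672792621]) @ [[0.91, -0.04, -0.41], [-0.12, -0.98, -0.16], [-0.4, 0.19, -0.90]]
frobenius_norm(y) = 10.48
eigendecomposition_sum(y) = [[-6.05, 0.02, 1.94],[-5.95, 0.02, 1.91],[5.07, -0.02, -1.62]] + [[-0.44, 0.28, -0.2], [0.95, -0.6, 0.44], [-1.39, 0.87, -0.64]] + [[-0.13,0.41,0.33], [-0.52,1.60,1.26], [-0.41,1.27,1.0]]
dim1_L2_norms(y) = [6.98, 6.67, 4.09]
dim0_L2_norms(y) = [9.22, 2.47, 4.33]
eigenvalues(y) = [-7.66, -1.68, 2.47]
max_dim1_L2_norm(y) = 6.98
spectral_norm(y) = 10.11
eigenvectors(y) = [[0.61,0.25,0.20], [0.60,-0.55,0.77], [-0.51,0.8,0.61]]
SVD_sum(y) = [[-6.29, 0.29, 2.85], [-5.96, 0.28, 2.7], [3.09, -0.14, -1.40]] + [[0.03, 0.24, 0.04],[0.11, 0.9, 0.14],[0.27, 2.23, 0.36]] + [[-0.37, 0.18, -0.83], [0.34, -0.16, 0.76], [-0.1, 0.05, -0.22]]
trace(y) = -6.87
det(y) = 31.68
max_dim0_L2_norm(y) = 9.22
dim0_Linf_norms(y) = [6.63, 2.13, 3.6]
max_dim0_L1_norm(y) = 15.41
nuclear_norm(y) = 13.85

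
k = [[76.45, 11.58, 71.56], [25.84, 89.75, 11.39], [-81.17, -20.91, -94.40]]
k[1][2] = 11.39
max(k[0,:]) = 76.45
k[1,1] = 89.75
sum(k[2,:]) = -196.48000000000002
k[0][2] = 71.56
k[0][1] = 11.58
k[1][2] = 11.39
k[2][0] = -81.17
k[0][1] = 11.58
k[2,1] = -20.91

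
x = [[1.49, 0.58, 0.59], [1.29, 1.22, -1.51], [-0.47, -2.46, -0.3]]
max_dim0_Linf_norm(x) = 2.46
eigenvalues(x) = [2.6, 1.54, -1.74]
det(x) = -6.98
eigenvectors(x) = [[-0.05, -0.57, -0.24], [-0.76, 0.56, 0.52], [0.65, -0.6, 0.82]]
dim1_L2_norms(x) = [1.7, 2.33, 2.52]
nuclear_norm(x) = 6.17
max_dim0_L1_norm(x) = 4.26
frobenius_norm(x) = 3.83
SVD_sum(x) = [[0.61,0.99,-0.18], [0.99,1.62,-0.29], [-1.18,-1.91,0.34]] + [[-0.08, 0.09, 0.24], [0.4, -0.45, -1.17], [0.30, -0.33, -0.86]] + [[0.97, -0.5, 0.53], [-0.1, 0.05, -0.06], [0.41, -0.21, 0.22]]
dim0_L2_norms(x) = [2.03, 2.81, 1.65]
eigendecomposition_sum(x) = [[0.17, 0.13, -0.03], [2.53, 1.99, -0.52], [-2.17, -1.71, 0.45]] + [[1.39, 0.17, 0.30],  [-1.38, -0.17, -0.30],  [1.48, 0.18, 0.33]] + [[-0.06,0.28,0.32], [0.14,-0.60,-0.69], [0.22,-0.93,-1.07]]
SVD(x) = [[-0.37, -0.16, -0.92], [-0.6, 0.79, 0.10], [0.71, 0.59, -0.39]] @ diag([3.1970040738998025, 1.6554264387938087, 1.3184946936603552]) @ [[-0.52,-0.84,0.15], [0.30,-0.34,-0.89], [-0.80,0.41,-0.43]]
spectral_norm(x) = 3.20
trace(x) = 2.41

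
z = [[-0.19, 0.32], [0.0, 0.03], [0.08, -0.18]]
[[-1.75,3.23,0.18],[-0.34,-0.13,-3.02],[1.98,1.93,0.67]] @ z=[[0.35, -0.5], [-0.18, 0.43], [-0.32, 0.57]]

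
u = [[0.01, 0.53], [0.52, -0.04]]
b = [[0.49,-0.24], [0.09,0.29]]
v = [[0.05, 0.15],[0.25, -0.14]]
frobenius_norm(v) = 0.33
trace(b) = 0.78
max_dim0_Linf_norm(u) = 0.53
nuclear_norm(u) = 1.05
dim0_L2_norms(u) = [0.52, 0.53]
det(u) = -0.28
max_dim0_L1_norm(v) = 0.3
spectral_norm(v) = 0.29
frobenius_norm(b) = 0.62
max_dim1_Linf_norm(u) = 0.53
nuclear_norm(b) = 0.85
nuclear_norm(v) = 0.44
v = u @ b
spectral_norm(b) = 0.55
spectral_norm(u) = 0.54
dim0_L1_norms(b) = [0.58, 0.53]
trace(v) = -0.09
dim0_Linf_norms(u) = [0.52, 0.53]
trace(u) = -0.03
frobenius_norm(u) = 0.74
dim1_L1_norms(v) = [0.2, 0.39]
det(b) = 0.16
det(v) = -0.04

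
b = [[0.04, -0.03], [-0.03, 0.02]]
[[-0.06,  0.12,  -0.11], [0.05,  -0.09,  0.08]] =b @ [[-1.70,2.65,-1.21], [-0.17,-0.56,2.16]]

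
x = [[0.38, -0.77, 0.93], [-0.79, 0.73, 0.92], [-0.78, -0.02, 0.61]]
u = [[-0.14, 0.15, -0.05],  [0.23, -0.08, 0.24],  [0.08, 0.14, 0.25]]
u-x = [[-0.52, 0.92, -0.98],[1.02, -0.81, -0.68],[0.86, 0.16, -0.36]]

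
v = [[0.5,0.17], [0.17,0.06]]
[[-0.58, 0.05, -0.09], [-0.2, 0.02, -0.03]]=v@[[-1.11, -0.28, -0.64], [-0.13, 1.12, 1.38]]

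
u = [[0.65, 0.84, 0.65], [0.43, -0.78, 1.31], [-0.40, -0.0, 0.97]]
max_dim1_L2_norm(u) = 1.58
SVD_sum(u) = [[0.12, -0.12, 0.56], [0.31, -0.31, 1.44], [0.18, -0.17, 0.81]] + [[0.46, 0.99, 0.11],[-0.16, -0.35, -0.04],[-0.03, -0.06, -0.01]] + [[0.06, -0.03, -0.02], [0.28, -0.12, -0.09], [-0.55, 0.24, 0.17]]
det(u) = -1.49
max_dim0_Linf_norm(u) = 1.31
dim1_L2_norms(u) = [1.25, 1.58, 1.05]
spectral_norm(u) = 1.82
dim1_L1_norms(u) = [2.14, 2.52, 1.37]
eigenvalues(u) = [(-1.09+0j), (0.96+0.66j), (0.96-0.66j)]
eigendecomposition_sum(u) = [[-0.15+0.00j, (0.4+0j), -0.21+0.00j], [0.33-0.00j, (-0.9-0j), (0.47-0j)], [(-0.03+0j), (0.08+0j), -0.04+0.00j]] + [[0.40+0.31j, 0.22+0.07j, (0.43-0.83j)],[(0.05+0.24j), (0.06+0.09j), 0.42-0.17j],[(-0.19+0.24j), -0.04+0.13j, (0.51+0.26j)]] + [[0.40-0.31j,(0.22-0.07j),(0.43+0.83j)], [(0.05-0.24j),0.06-0.09j,(0.42+0.17j)], [-0.19-0.24j,-0.04-0.13j,(0.51-0.26j)]]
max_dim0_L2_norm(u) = 1.75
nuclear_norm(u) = 3.69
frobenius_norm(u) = 2.27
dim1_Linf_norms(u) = [0.84, 1.31, 0.97]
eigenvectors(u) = [[(-0.41+0j), 0.79+0.00j, 0.79-0.00j], [(0.91+0j), (0.29+0.25j), 0.29-0.25j], [-0.08+0.00j, 0.48j, -0.48j]]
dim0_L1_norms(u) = [1.48, 1.62, 2.93]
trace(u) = 0.84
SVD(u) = [[-0.32, 0.94, -0.10], [-0.83, -0.33, -0.46], [-0.46, -0.06, 0.88]] @ diag([1.8198167559408767, 1.1658366696239655, 0.6999941675163599]) @ [[-0.21,0.21,-0.96], [0.42,0.90,0.10], [-0.88,0.38,0.27]]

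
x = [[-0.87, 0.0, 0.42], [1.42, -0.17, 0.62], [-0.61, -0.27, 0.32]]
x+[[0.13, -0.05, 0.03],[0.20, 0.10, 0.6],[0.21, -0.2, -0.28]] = [[-0.74,  -0.05,  0.45], [1.62,  -0.07,  1.22], [-0.40,  -0.47,  0.04]]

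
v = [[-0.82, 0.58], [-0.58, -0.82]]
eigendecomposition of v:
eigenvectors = [[(0.71+0j),0.71-0.00j], [0.71j,0.00-0.71j]]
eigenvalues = [(-0.82+0.58j), (-0.82-0.58j)]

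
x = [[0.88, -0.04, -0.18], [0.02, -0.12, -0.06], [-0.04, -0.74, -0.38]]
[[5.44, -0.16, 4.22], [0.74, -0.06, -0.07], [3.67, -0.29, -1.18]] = x @ [[5.63, -0.46, 4.62], [-4.37, 1.27, 2.0], [-1.75, -1.66, -1.28]]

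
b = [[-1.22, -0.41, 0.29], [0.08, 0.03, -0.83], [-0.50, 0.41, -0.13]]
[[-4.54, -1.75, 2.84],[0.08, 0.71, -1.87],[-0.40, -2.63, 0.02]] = b @ [[2.9, 2.48, -1.47], [2.65, -3.64, -1.09], [0.28, -0.75, 2.07]]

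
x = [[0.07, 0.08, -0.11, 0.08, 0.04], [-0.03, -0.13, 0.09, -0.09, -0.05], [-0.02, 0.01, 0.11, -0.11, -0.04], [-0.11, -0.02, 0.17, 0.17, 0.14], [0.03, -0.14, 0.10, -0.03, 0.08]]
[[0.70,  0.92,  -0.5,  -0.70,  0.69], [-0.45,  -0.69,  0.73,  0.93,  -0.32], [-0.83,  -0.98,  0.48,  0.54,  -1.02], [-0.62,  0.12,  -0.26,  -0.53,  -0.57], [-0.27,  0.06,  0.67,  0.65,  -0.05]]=x@[[2.06,4.20,3.61,1.27,2.61], [-1.79,-1.46,-2.55,-3.44,-3.90], [-4.67,-2.82,3.36,1.79,-5.12], [2.52,4.54,-1.17,-3.06,3.53], [-0.49,1.86,-2.03,-1.73,-0.66]]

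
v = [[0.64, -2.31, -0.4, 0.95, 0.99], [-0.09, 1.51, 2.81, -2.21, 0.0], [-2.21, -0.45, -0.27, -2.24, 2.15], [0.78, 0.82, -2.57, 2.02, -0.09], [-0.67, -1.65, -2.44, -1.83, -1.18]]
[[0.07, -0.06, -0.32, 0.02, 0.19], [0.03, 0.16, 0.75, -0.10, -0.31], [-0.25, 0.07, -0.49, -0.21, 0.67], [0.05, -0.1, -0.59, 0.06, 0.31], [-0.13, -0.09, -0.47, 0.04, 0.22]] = v @ [[0.1, -0.0, 0.02, 0.01, 0.00], [-0.00, 0.02, 0.03, -0.02, 0.02], [0.02, 0.03, 0.25, 0.00, -0.17], [0.01, -0.02, 0.0, 0.03, -0.06], [0.00, 0.02, -0.17, -0.06, 0.23]]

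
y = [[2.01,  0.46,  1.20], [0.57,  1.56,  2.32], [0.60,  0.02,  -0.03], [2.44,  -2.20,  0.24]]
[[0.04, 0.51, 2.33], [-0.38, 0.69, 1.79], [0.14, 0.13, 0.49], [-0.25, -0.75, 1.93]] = y@[[0.2, 0.20, 0.84],  [0.29, 0.55, 0.11],  [-0.41, -0.12, 0.49]]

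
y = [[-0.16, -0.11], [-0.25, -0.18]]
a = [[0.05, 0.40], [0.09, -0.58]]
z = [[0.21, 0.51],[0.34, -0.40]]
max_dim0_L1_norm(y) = 0.41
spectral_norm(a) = 0.71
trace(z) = -0.19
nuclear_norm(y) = 0.37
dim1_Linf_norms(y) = [0.16, 0.25]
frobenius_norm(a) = 0.71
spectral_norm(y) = 0.36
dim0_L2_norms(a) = [0.1, 0.7]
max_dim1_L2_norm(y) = 0.31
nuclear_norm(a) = 0.80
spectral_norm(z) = 0.65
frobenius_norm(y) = 0.36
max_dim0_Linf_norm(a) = 0.58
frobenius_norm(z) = 0.76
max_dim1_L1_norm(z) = 0.74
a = z + y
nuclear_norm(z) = 1.05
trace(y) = -0.34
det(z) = -0.26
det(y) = 0.00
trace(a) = -0.53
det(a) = -0.06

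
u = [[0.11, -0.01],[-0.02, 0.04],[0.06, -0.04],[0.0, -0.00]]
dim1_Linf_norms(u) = [0.11, 0.04, 0.06, 0.0]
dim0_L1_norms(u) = [0.19, 0.09]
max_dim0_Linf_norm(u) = 0.11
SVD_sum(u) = [[0.10, -0.03], [-0.03, 0.01], [0.07, -0.02], [0.0, 0.0]] + [[0.01, 0.02],[0.01, 0.03],[-0.01, -0.02],[0.0, 0.00]]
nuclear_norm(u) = 0.18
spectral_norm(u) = 0.13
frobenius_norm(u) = 0.14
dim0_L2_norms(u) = [0.13, 0.06]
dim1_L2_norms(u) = [0.11, 0.04, 0.07, 0.0]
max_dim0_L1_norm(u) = 0.19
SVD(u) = [[-0.82, -0.5], [0.23, -0.73], [-0.52, 0.47], [0.00, 0.0]] @ diag([0.1319484088971159, 0.044605127390463815]) @ [[-0.96, 0.29],[-0.29, -0.96]]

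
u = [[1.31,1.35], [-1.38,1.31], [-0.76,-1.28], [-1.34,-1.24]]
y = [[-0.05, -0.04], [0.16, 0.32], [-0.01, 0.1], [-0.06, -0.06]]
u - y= [[1.36, 1.39], [-1.54, 0.99], [-0.75, -1.38], [-1.28, -1.18]]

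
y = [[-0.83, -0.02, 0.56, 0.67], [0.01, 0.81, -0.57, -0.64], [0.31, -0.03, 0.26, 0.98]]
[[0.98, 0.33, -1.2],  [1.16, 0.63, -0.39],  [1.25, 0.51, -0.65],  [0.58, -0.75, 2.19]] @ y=[[-1.18, 0.28, 0.05, -0.73],[-1.08, 0.50, 0.19, -0.01],[-1.23, 0.41, 0.24, -0.13],[0.19, -0.68, 1.32, 3.01]]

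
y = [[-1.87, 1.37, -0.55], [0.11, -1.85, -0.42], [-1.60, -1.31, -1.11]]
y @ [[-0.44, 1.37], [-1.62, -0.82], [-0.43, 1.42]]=[[-1.16, -4.47], [3.13, 1.07], [3.30, -2.69]]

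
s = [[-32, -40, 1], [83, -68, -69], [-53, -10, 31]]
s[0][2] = 1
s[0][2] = 1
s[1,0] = 83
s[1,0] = 83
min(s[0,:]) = -40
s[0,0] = -32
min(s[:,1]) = -68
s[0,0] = -32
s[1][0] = 83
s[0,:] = [-32, -40, 1]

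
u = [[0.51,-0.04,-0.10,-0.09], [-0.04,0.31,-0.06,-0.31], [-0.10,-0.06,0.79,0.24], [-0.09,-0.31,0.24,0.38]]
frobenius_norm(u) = 1.22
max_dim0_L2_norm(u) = 0.83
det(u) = 0.00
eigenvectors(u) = [[-0.15,-0.23,0.73,0.63], [-0.69,-0.28,0.29,-0.60], [0.14,0.79,0.52,-0.28], [-0.69,0.49,-0.34,0.41]]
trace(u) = 1.99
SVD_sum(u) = [[0.05, 0.06, -0.18, -0.11], [0.06, 0.08, -0.22, -0.14], [-0.18, -0.22, 0.62, 0.38], [-0.11, -0.14, 0.38, 0.24]] + [[0.21, -0.2, -0.09, 0.14], [-0.2, 0.19, 0.09, -0.13], [-0.09, 0.09, 0.04, -0.06], [0.14, -0.13, -0.06, 0.09]] + [[0.25, 0.10, 0.18, -0.11], [0.1, 0.04, 0.07, -0.04], [0.18, 0.07, 0.13, -0.08], [-0.11, -0.04, -0.08, 0.05]] + [[0.00, 0.00, -0.00, 0.0],[0.00, 0.0, -0.00, 0.0],[-0.0, -0.0, 0.0, -0.00],[0.0, 0.00, -0.0, 0.0]]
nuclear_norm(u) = 1.99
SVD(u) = [[-0.23, 0.63, -0.73, 0.15],[-0.28, -0.6, -0.29, 0.69],[0.79, -0.28, -0.52, -0.14],[0.49, 0.41, 0.34, 0.69]] @ diag([0.9889087073032803, 0.5343021456136466, 0.46397507130222837, 0.002814075780844196]) @ [[-0.23, -0.28, 0.79, 0.49],  [0.63, -0.6, -0.28, 0.41],  [-0.73, -0.29, -0.52, 0.34],  [0.15, 0.69, -0.14, 0.69]]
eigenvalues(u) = [0.0, 0.99, 0.46, 0.53]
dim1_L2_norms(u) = [0.53, 0.44, 0.83, 0.55]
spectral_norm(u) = 0.99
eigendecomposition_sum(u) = [[0.0, 0.0, -0.00, 0.00], [0.00, 0.00, -0.0, 0.00], [-0.0, -0.0, 0.0, -0.0], [0.00, 0.0, -0.00, 0.00]] + [[0.05, 0.06, -0.18, -0.11], [0.06, 0.08, -0.22, -0.14], [-0.18, -0.22, 0.62, 0.38], [-0.11, -0.14, 0.38, 0.24]] + [[0.25,  0.10,  0.18,  -0.11], [0.1,  0.04,  0.07,  -0.04], [0.18,  0.07,  0.13,  -0.08], [-0.11,  -0.04,  -0.08,  0.05]] + [[0.21, -0.2, -0.09, 0.14], [-0.20, 0.19, 0.09, -0.13], [-0.09, 0.09, 0.04, -0.06], [0.14, -0.13, -0.06, 0.09]]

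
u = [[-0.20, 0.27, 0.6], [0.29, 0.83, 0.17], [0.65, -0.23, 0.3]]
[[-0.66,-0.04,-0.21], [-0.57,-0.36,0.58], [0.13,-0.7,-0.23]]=u@[[0.3, -0.93, 0.2], [-0.65, -0.04, 0.76], [-0.70, -0.36, -0.62]]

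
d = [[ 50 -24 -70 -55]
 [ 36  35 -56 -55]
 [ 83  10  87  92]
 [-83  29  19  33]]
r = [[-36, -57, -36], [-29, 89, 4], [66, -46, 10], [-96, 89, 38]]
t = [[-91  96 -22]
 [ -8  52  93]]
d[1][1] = 35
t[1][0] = -8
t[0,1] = 96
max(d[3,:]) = 33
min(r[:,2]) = -36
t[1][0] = -8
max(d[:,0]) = 83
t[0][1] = 96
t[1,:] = [-8, 52, 93]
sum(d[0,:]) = -99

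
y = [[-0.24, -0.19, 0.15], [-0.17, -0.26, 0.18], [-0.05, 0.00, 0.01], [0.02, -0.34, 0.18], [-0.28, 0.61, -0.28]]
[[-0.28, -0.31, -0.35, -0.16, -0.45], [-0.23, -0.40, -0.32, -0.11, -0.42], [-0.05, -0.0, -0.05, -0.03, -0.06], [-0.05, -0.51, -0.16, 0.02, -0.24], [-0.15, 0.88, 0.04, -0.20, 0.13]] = y @ [[0.94, 0.18, 0.98, 0.62, 1.2], [0.04, 1.74, 0.42, -0.17, 0.66], [-0.32, 0.45, -0.22, -0.27, -0.22]]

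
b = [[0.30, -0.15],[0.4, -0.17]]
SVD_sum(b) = [[0.31, -0.14], [0.4, -0.18]] + [[-0.01, -0.01], [0.00, 0.01]]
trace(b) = 0.13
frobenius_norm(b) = 0.55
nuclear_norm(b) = 0.57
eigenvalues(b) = [(0.06+0.07j), (0.06-0.07j)]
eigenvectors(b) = [[(0.5+0.15j), 0.50-0.15j], [0.85+0.00j, (0.85-0j)]]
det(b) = 0.01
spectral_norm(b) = 0.55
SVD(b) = [[-0.61, -0.79], [-0.79, 0.61]] @ diag([0.5487540561030191, 0.016400789934772526]) @ [[-0.91,  0.41], [0.41,  0.91]]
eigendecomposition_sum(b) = [[(0.15-0.08j), (-0.07+0.07j)], [0.20-0.19j, (-0.08+0.15j)]] + [[0.15+0.08j, (-0.07-0.07j)], [(0.2+0.19j), -0.08-0.15j]]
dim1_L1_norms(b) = [0.45, 0.57]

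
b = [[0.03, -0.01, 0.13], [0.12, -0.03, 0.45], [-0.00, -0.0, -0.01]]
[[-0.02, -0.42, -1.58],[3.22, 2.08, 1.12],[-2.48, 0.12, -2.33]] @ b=[[-0.05, 0.01, -0.18], [0.35, -0.09, 1.34], [-0.06, 0.02, -0.25]]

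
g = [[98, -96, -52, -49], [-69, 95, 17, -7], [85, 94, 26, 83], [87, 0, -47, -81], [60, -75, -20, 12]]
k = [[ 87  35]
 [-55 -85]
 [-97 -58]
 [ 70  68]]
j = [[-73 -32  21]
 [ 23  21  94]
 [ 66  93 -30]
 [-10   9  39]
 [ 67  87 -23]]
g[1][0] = -69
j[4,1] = 87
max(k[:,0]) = 87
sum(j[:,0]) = 73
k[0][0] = 87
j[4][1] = 87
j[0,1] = -32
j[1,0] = 23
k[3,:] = [70, 68]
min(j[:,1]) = -32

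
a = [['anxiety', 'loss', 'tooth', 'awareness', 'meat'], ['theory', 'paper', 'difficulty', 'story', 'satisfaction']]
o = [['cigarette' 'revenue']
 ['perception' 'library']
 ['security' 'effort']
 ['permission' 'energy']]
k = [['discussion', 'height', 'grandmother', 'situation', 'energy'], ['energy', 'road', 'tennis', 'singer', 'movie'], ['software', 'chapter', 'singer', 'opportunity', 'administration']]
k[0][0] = 'discussion'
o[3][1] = 'energy'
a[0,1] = 'loss'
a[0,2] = 'tooth'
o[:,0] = ['cigarette', 'perception', 'security', 'permission']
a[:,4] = ['meat', 'satisfaction']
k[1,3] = 'singer'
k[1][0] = 'energy'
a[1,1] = 'paper'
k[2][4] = 'administration'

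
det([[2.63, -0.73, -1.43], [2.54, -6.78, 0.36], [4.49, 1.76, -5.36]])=32.866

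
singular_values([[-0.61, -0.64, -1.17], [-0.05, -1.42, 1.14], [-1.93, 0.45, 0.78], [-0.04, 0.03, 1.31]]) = [2.36, 1.96, 1.52]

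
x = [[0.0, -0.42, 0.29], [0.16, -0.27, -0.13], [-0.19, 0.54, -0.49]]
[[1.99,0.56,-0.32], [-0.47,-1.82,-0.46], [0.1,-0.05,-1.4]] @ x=[[0.15,  -1.16,  0.66],[-0.20,  0.44,  0.33],[0.26,  -0.78,  0.72]]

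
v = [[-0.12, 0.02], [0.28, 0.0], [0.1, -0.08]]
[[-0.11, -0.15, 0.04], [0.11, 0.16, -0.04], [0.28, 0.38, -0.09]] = v @ [[0.41, 0.57, -0.14], [-2.93, -4.00, 0.98]]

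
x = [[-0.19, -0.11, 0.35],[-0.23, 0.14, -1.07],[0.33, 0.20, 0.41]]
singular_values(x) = [1.23, 0.42, 0.11]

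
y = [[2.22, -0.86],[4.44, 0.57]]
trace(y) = 2.79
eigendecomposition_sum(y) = [[(1.11+0.56j), -0.43+0.34j], [2.22-1.75j, (0.28+1.21j)]] + [[1.11-0.56j, -0.43-0.34j], [(2.22+1.75j), 0.28-1.21j]]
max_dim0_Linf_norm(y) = 4.44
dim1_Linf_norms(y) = [2.22, 4.44]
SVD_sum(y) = [[2.2, 0.06], [4.45, 0.12]] + [[0.02, -0.92],[-0.01, 0.45]]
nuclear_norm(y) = 5.99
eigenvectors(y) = [[0.17+0.37j, 0.17-0.37j], [0.92+0.00j, (0.92-0j)]]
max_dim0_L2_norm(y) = 4.96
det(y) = 5.08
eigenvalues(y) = [(1.4+1.77j), (1.4-1.77j)]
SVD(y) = [[-0.44, -0.90], [-0.9, 0.44]] @ diag([4.965720145261299, 1.023778999074562]) @ [[-1.00, -0.03], [-0.03, 1.00]]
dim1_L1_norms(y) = [3.08, 5.01]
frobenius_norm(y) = 5.07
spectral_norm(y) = 4.97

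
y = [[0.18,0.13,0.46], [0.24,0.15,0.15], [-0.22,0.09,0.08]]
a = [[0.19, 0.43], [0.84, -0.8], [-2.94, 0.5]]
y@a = [[-1.21, 0.2],[-0.27, 0.06],[-0.2, -0.13]]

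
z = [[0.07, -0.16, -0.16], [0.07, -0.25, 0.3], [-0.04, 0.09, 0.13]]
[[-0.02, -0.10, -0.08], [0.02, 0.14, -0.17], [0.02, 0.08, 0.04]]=z@ [[0.50, -0.33, -0.46], [0.22, -0.04, 0.40], [0.12, 0.51, -0.11]]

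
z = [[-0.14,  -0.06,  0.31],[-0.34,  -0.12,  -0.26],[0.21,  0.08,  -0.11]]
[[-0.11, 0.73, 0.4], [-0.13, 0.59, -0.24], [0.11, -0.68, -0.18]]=z@[[0.28, -1.16, -0.32],[0.52, -3.97, 0.27],[-0.12, 1.07, 1.21]]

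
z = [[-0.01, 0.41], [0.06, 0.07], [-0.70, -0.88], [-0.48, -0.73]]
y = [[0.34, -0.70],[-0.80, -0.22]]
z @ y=[[-0.33,-0.08], [-0.04,-0.06], [0.47,0.68], [0.42,0.5]]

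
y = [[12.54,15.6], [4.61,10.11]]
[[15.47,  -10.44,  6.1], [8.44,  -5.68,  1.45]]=y @ [[0.45, -0.31, 0.71], [0.63, -0.42, -0.18]]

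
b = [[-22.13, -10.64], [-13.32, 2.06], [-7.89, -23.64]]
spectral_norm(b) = 33.14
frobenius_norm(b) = 37.49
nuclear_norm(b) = 50.67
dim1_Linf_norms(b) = [22.13, 13.32, 23.64]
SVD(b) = [[-0.71, -0.42], [-0.25, -0.6], [-0.66, 0.68]] @ diag([33.140508347412, 17.53342255451329]) @ [[0.73,0.68], [0.68,-0.73]]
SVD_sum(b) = [[-17.12, -16.00],[-6.08, -5.68],[-16.0, -14.96]] + [[-5.01, 5.36], [-7.24, 7.74], [8.11, -8.68]]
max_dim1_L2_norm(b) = 24.92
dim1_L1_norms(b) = [32.77, 15.38, 31.53]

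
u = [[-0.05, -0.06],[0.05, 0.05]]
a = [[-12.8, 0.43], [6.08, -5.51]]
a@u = [[0.66, 0.79], [-0.58, -0.64]]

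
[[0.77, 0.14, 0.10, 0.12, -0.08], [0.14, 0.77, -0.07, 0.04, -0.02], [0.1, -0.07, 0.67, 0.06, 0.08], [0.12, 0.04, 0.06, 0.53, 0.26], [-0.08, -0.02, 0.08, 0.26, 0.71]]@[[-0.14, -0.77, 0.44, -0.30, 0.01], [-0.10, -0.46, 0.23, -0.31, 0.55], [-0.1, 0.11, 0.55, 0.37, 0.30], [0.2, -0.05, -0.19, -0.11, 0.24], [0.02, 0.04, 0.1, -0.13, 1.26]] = [[-0.11, -0.66, 0.40, -0.24, 0.04], [-0.08, -0.47, 0.19, -0.31, 0.39], [-0.06, 0.03, 0.39, 0.22, 0.28], [0.08, -0.12, 0.02, -0.12, 0.5], [0.07, 0.1, 0.03, -0.06, 0.97]]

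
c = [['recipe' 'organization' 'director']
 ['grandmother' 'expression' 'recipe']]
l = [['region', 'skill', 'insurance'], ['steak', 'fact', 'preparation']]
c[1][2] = 'recipe'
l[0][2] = 'insurance'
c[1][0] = 'grandmother'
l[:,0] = ['region', 'steak']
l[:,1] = ['skill', 'fact']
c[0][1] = 'organization'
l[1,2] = 'preparation'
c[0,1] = 'organization'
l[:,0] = ['region', 'steak']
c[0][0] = 'recipe'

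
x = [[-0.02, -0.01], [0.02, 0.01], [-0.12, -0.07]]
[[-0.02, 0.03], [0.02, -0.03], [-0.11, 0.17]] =x@[[0.84, -1.15], [0.19, -0.44]]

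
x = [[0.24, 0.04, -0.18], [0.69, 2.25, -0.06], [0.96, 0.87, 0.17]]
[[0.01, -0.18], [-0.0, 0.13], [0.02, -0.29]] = x @ [[0.03, -0.57], [-0.01, 0.24], [-0.02, 0.31]]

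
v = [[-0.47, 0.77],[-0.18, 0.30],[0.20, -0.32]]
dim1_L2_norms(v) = [0.9, 0.35, 0.38]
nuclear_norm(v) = 1.04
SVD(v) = [[-0.87,-0.1], [-0.34,-0.60], [0.36,-0.80]] @ diag([1.0385457637653162, 0.004764091216166435]) @ [[0.52, -0.85], [-0.85, -0.52]]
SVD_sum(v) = [[-0.47, 0.77],[-0.18, 0.3],[0.2, -0.32]] + [[0.0, 0.0], [0.00, 0.0], [0.0, 0.00]]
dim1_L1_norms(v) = [1.24, 0.48, 0.52]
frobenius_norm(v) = 1.04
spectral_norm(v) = 1.04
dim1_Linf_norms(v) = [0.77, 0.3, 0.32]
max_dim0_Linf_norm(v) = 0.77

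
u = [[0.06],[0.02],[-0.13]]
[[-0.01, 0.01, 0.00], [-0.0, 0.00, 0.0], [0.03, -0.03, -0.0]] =u @ [[-0.23, 0.21, 0.02]]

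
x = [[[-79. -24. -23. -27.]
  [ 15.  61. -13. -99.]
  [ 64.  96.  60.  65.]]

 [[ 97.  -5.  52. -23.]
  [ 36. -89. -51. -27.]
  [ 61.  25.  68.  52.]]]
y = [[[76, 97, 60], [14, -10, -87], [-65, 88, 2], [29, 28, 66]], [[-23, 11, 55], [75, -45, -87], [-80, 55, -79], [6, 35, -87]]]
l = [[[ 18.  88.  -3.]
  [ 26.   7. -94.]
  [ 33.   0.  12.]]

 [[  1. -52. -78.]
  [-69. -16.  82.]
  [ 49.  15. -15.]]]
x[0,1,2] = -13.0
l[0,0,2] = -3.0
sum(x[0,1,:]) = -36.0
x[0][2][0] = 64.0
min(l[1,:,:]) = -78.0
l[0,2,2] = 12.0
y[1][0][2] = 55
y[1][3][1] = 35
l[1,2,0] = 49.0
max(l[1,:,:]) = 82.0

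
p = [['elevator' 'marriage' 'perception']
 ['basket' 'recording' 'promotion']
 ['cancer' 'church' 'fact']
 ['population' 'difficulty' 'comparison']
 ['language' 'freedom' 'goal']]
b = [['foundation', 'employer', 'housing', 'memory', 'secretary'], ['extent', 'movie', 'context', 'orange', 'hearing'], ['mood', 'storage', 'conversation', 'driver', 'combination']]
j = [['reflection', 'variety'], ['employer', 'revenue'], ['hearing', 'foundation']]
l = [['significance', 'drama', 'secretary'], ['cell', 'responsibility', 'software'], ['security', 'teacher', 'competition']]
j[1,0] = 'employer'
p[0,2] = 'perception'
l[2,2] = 'competition'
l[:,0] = ['significance', 'cell', 'security']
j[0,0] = 'reflection'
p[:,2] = ['perception', 'promotion', 'fact', 'comparison', 'goal']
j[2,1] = 'foundation'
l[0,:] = ['significance', 'drama', 'secretary']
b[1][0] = 'extent'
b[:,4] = ['secretary', 'hearing', 'combination']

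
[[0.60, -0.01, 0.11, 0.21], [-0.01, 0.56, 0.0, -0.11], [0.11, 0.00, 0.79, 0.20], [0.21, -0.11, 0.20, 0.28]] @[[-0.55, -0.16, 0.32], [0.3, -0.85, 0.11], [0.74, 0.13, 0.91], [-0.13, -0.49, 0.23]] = [[-0.28,-0.18,0.34],  [0.19,-0.42,0.03],  [0.50,-0.01,0.8],  [-0.04,-0.05,0.3]]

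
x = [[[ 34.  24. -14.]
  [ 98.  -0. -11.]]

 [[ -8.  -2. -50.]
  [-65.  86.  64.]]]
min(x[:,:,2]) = -50.0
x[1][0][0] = -8.0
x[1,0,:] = [-8.0, -2.0, -50.0]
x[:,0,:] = [[34.0, 24.0, -14.0], [-8.0, -2.0, -50.0]]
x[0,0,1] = 24.0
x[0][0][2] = -14.0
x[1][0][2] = -50.0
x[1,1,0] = -65.0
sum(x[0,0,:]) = 44.0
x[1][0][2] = -50.0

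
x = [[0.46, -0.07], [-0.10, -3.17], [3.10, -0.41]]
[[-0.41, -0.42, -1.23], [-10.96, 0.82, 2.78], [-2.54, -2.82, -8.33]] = x @[[-0.36, -0.94, -2.79], [3.47, -0.23, -0.79]]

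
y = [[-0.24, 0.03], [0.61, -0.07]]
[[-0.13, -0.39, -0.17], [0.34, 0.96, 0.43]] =y@[[0.74, 1.24, 0.82], [1.66, -2.92, 0.94]]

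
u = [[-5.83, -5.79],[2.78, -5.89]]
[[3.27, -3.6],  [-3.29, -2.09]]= u@[[-0.76,0.18], [0.2,0.44]]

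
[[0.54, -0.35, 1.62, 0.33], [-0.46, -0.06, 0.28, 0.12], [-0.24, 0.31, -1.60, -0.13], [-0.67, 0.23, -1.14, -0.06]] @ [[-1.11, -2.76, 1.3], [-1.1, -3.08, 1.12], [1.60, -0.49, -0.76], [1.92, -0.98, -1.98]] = [[3.01, -1.53, -1.57], [1.26, 1.2, -1.12], [-2.88, 0.62, 1.51], [-1.45, 1.76, 0.37]]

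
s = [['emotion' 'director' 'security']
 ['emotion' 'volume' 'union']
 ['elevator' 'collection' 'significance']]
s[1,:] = ['emotion', 'volume', 'union']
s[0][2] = 'security'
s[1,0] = 'emotion'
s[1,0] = 'emotion'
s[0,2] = 'security'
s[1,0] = 'emotion'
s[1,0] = 'emotion'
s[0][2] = 'security'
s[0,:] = ['emotion', 'director', 'security']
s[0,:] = ['emotion', 'director', 'security']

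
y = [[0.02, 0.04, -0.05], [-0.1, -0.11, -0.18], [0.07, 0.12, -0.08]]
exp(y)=[[1.02, 0.04, -0.05], [-0.1, 0.88, -0.16], [0.06, 0.11, 0.91]]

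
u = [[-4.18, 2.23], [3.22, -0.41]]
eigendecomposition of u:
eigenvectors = [[-0.85, -0.4], [0.53, -0.92]]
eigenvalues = [-5.57, 0.98]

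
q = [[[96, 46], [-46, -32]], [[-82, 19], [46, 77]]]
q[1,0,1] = 19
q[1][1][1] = 77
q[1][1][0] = 46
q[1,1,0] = 46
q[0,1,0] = -46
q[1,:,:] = [[-82, 19], [46, 77]]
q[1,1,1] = 77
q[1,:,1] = [19, 77]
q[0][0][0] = 96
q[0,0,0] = 96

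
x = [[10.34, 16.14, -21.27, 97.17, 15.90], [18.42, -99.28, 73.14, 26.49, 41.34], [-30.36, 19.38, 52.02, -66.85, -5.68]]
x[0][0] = 10.34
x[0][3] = 97.17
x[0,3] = 97.17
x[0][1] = 16.14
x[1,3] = 26.49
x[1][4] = 41.34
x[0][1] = 16.14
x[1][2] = 73.14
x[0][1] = 16.14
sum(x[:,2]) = 103.89000000000001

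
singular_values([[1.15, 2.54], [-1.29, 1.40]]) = [2.94, 1.66]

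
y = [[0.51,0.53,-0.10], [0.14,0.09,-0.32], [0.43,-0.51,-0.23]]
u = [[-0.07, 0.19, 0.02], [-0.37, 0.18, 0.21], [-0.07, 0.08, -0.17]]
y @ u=[[-0.22, 0.18, 0.14], [-0.02, 0.02, 0.08], [0.17, -0.03, -0.06]]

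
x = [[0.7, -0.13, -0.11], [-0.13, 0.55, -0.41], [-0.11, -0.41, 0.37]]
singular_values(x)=[0.89, 0.73, 0.0]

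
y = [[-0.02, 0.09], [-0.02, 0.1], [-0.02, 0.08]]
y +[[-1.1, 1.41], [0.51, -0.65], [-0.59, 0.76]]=[[-1.12, 1.5], [0.49, -0.55], [-0.61, 0.84]]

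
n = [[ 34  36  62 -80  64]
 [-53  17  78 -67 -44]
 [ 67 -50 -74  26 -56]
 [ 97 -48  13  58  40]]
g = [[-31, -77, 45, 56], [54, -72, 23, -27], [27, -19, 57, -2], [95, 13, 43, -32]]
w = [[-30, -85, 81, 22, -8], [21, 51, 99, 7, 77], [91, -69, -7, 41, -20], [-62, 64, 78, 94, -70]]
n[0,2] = 62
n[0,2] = 62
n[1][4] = -44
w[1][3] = 7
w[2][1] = -69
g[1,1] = -72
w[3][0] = -62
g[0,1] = -77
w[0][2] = 81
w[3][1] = 64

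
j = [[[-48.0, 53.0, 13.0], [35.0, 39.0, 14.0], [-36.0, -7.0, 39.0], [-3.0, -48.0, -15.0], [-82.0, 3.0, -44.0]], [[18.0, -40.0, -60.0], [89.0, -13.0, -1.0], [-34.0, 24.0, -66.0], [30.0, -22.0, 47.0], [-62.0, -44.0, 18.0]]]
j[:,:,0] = [[-48.0, 35.0, -36.0, -3.0, -82.0], [18.0, 89.0, -34.0, 30.0, -62.0]]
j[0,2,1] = -7.0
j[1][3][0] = 30.0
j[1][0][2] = -60.0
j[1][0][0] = 18.0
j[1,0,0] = 18.0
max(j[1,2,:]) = 24.0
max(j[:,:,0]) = 89.0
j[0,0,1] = 53.0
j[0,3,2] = -15.0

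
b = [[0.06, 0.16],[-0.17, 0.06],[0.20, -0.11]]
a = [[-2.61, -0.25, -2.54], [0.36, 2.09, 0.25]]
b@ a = [[-0.1, 0.32, -0.11], [0.47, 0.17, 0.45], [-0.56, -0.28, -0.54]]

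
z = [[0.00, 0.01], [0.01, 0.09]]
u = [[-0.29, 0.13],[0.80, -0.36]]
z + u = [[-0.29, 0.14], [0.81, -0.27]]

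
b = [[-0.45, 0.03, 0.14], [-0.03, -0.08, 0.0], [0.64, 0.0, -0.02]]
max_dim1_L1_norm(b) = 0.66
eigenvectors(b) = [[-0.67, -0.23, 0.02], [-0.04, 0.03, 0.99], [0.74, -0.97, -0.17]]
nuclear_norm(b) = 0.97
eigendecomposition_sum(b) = [[-0.48, 0.03, 0.11], [-0.03, 0.0, 0.01], [0.52, -0.03, -0.13]] + [[0.03, 0.00, 0.03], [-0.00, -0.0, -0.00], [0.12, 0.02, 0.11]] + [[0.00, -0.0, -0.00], [0.0, -0.08, -0.0], [-0.00, 0.01, 0.00]]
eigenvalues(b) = [-0.6, 0.13, -0.08]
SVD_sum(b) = [[-0.46, 0.01, 0.06], [-0.03, 0.0, 0.0], [0.63, -0.01, -0.08]] + [[0.01, 0.04, 0.07], [-0.01, -0.02, -0.04], [0.01, 0.03, 0.05]] + [[0.0, -0.02, 0.01], [0.00, -0.06, 0.03], [0.0, -0.02, 0.01]]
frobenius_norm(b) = 0.80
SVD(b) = [[-0.59,  0.75,  0.30], [-0.04,  -0.39,  0.92], [0.81,  0.53,  0.26]] @ diag([0.789146408514371, 0.10967453757515487, 0.07429294540227589]) @ [[0.99, -0.02, -0.12], [0.12, 0.49, 0.86], [0.05, -0.87, 0.49]]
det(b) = 0.01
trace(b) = -0.55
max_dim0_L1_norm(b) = 1.12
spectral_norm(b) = 0.79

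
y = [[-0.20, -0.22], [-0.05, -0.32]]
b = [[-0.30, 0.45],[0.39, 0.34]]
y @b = [[-0.03, -0.16], [-0.11, -0.13]]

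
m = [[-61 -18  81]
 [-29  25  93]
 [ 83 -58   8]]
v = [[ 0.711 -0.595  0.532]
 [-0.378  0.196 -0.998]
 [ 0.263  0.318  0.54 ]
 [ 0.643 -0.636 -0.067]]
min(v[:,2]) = -0.998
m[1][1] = 25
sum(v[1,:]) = -1.18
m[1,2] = 93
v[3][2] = -0.067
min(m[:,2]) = 8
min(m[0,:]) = -61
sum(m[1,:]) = 89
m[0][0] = -61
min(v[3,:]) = -0.636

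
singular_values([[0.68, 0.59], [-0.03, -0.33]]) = [0.93, 0.22]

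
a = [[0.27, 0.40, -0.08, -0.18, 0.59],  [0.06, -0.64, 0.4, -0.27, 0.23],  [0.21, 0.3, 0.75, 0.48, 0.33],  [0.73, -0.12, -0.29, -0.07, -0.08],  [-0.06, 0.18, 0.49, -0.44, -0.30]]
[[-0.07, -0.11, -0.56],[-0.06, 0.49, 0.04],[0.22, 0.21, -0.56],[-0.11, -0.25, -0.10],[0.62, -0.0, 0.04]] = a @ [[0.05, -0.24, -0.35],  [0.41, -0.47, -0.40],  [0.53, 0.37, -0.21],  [-0.34, 0.05, -0.05],  [-0.45, 0.30, -0.56]]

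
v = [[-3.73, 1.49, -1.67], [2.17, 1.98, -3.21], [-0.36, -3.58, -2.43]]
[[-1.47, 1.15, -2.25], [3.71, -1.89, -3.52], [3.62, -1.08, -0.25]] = v @[[0.66, -0.43, 0.04],[-0.42, 0.1, -0.49],[-0.97, 0.36, 0.82]]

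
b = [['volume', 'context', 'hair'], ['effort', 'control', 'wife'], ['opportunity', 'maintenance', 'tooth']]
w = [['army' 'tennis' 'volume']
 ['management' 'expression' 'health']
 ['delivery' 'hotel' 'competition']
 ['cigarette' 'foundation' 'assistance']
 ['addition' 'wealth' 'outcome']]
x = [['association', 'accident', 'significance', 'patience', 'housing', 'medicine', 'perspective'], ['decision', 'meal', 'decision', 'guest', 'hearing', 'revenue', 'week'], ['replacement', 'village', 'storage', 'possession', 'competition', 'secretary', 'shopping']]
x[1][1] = 'meal'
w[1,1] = 'expression'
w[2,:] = ['delivery', 'hotel', 'competition']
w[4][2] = 'outcome'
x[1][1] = 'meal'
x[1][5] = 'revenue'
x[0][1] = 'accident'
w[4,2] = 'outcome'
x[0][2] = 'significance'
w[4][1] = 'wealth'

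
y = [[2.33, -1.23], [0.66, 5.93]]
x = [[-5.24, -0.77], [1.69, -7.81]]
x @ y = [[-12.72, 1.88], [-1.22, -48.39]]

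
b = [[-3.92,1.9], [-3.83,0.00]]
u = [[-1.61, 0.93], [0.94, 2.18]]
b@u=[[8.10, 0.5],[6.17, -3.56]]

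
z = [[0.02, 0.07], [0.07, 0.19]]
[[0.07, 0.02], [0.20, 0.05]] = z @[[0.57, -0.82], [0.82, 0.57]]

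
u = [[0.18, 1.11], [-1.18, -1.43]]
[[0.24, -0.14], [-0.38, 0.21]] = u@[[0.08, -0.03],[0.20, -0.12]]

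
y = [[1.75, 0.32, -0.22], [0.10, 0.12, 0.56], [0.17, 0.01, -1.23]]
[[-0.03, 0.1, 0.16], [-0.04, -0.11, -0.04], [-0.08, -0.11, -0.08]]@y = [[-0.02,  0.0,  -0.13], [-0.09,  -0.03,  -0.00], [-0.16,  -0.04,  0.05]]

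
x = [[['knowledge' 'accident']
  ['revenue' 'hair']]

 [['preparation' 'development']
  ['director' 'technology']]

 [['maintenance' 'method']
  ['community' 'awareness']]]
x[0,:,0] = ['knowledge', 'revenue']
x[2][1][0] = 'community'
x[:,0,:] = [['knowledge', 'accident'], ['preparation', 'development'], ['maintenance', 'method']]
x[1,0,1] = 'development'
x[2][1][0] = 'community'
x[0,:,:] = [['knowledge', 'accident'], ['revenue', 'hair']]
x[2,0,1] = 'method'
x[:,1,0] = ['revenue', 'director', 'community']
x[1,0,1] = 'development'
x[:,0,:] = [['knowledge', 'accident'], ['preparation', 'development'], ['maintenance', 'method']]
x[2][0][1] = 'method'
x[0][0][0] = 'knowledge'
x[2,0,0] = 'maintenance'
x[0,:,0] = ['knowledge', 'revenue']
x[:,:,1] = [['accident', 'hair'], ['development', 'technology'], ['method', 'awareness']]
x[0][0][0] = 'knowledge'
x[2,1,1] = 'awareness'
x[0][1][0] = 'revenue'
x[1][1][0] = 'director'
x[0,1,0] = 'revenue'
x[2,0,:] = ['maintenance', 'method']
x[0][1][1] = 'hair'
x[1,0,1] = 'development'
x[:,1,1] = ['hair', 'technology', 'awareness']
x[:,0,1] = ['accident', 'development', 'method']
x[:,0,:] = [['knowledge', 'accident'], ['preparation', 'development'], ['maintenance', 'method']]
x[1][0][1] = 'development'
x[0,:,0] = ['knowledge', 'revenue']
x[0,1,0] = 'revenue'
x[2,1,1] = 'awareness'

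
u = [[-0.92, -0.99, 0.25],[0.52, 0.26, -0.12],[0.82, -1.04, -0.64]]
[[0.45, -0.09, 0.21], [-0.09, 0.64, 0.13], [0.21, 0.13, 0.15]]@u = [[-0.29, -0.69, -0.01], [0.52, 0.12, -0.18], [-0.0, -0.33, -0.06]]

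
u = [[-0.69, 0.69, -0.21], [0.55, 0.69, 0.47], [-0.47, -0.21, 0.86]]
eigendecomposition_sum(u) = [[-0.84+0.00j, 0.32-0.00j, (-0.18-0j)], [0.32-0.00j, (-0.12+0j), (0.07+0j)], [(-0.18+0j), (0.07-0j), -0.04-0.00j]] + [[0.07+0.03j,0.18-0.03j,-0.02-0.20j], [(0.11+0.15j),(0.41+0.16j),0.20-0.41j], [(-0.15+0.13j),-0.14+0.44j,0.45+0.18j]] + [[(0.07-0.03j), (0.18+0.03j), -0.02+0.20j], [(0.11-0.15j), (0.41-0.16j), 0.20+0.41j], [-0.15-0.13j, (-0.14-0.44j), (0.45-0.18j)]]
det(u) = -1.00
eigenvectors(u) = [[-0.92+0.00j, -0.13-0.25j, -0.13+0.25j], [0.35+0.00j, 0.05-0.66j, (0.05+0.66j)], [-0.19+0.00j, (0.69+0j), 0.69-0.00j]]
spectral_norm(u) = 1.00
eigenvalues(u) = [(-1+0j), (0.93+0.37j), (0.93-0.37j)]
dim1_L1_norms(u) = [1.59, 1.71, 1.54]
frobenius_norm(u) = 1.73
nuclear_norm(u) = 3.00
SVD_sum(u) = [[0.04,0.03,-0.18], [-0.04,-0.04,0.2], [-0.2,-0.18,0.92]] + [[-0.35, -0.15, -0.1], [0.77, 0.35, 0.23], [-0.23, -0.1, -0.07]] + [[-0.38, 0.81, 0.07], [-0.18, 0.38, 0.03], [-0.03, 0.07, 0.01]]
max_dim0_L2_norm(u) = 1.0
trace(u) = 0.86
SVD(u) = [[-0.18, 0.39, 0.9], [0.21, -0.88, 0.43], [0.96, 0.27, 0.08]] @ diag([1.0024984081388115, 1.0000969954414276, 0.9975985873026164]) @ [[-0.21, -0.18, 0.96], [-0.88, -0.39, -0.27], [-0.43, 0.90, 0.08]]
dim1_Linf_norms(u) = [0.69, 0.69, 0.86]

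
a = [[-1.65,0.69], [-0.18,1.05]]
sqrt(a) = [[(-0.02+1.29j), 0.27-0.34j], [(-0.07+0.09j), 1.02-0.02j]]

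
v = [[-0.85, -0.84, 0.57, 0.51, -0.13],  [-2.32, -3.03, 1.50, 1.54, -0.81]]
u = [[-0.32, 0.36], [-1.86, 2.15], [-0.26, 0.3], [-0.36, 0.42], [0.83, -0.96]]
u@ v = [[-0.56, -0.82, 0.36, 0.39, -0.25],[-3.41, -4.95, 2.16, 2.36, -1.50],[-0.47, -0.69, 0.3, 0.33, -0.21],[-0.67, -0.97, 0.42, 0.46, -0.29],[1.52, 2.21, -0.97, -1.06, 0.67]]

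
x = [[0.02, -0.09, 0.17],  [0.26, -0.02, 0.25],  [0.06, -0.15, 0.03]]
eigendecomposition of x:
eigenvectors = [[0.71+0.00j, (-0.24-0.33j), -0.24+0.33j], [(-0.28+0j), -0.80+0.00j, -0.80-0.00j], [-0.65+0.00j, (-0.02-0.44j), -0.02+0.44j]]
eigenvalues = [(-0.1+0j), (0.07+0.24j), (0.07-0.24j)]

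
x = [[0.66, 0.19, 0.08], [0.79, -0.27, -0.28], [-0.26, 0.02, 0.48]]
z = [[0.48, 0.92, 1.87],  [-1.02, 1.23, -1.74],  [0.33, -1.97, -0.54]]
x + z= [[1.14, 1.11, 1.95], [-0.23, 0.96, -2.02], [0.07, -1.95, -0.06]]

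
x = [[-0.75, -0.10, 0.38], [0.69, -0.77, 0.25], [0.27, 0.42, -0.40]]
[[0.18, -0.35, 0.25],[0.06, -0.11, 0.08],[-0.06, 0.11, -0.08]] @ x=[[-0.31, 0.36, -0.12], [-0.1, 0.11, -0.04], [0.10, -0.11, 0.04]]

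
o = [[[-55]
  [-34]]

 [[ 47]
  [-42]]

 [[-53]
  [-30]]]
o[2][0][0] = -53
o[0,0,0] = -55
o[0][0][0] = -55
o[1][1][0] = -42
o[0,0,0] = -55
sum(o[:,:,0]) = -167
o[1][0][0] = 47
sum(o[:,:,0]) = -167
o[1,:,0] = [47, -42]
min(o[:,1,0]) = -42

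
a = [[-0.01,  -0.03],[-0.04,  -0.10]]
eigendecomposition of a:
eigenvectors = [[0.93, 0.28],[-0.37, 0.96]]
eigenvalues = [0.0, -0.11]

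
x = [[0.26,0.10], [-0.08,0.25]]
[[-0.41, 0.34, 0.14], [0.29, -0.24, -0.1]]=x @[[-1.79, 1.48, 0.62],[0.59, -0.49, -0.21]]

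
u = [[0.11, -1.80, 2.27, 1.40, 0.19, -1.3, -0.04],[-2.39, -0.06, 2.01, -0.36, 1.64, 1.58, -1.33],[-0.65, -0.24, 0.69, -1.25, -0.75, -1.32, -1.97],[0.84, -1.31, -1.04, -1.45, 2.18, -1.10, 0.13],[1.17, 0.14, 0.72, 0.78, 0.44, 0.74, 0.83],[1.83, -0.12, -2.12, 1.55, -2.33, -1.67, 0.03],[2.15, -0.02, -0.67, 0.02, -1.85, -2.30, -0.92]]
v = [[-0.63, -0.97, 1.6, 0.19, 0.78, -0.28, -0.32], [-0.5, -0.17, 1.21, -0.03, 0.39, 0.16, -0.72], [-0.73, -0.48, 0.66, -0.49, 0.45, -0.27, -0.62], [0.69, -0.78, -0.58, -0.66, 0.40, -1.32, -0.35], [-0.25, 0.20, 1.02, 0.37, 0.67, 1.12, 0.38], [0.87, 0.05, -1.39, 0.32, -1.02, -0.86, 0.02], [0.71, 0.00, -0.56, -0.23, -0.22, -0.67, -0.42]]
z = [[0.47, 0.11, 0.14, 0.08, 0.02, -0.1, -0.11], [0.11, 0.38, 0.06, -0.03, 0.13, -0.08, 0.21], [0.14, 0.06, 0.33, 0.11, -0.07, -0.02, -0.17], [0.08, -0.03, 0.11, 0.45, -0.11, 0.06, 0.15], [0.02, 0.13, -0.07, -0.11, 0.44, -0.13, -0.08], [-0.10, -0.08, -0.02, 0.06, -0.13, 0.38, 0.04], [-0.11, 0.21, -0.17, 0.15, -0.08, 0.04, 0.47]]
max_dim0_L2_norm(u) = 4.13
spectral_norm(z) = 0.76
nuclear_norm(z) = 2.94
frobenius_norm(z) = 1.31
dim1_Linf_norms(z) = [0.47, 0.38, 0.33, 0.45, 0.44, 0.38, 0.47]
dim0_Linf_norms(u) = [2.39, 1.8, 2.27, 1.55, 2.33, 2.3, 1.97]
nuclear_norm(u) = 19.90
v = z @ u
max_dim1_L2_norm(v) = 2.17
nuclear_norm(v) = 8.79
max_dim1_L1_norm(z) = 1.23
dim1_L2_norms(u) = [3.48, 4.1, 2.95, 3.4, 1.99, 4.3, 3.83]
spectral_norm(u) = 6.66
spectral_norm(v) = 3.77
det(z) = -0.00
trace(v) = -1.41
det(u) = -46.30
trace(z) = 2.92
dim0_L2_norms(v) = [1.73, 1.36, 2.84, 1.0, 1.63, 2.09, 1.2]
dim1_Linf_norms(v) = [1.6, 1.21, 0.73, 1.32, 1.12, 1.39, 0.71]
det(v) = 0.00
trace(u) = -2.86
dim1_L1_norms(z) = [1.03, 1.0, 0.9, 0.99, 0.98, 0.81, 1.23]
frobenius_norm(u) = 9.29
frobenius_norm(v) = 4.73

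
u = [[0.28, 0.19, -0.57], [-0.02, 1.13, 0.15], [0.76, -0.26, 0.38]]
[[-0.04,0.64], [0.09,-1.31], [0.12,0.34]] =u @ [[0.11, 0.67], [0.06, -1.0], [0.15, -1.13]]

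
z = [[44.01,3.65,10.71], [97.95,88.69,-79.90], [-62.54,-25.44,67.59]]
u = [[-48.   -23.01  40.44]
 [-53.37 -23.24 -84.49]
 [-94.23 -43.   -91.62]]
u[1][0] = -53.37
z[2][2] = 67.59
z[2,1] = -25.44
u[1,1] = -23.24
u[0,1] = -23.01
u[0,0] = -48.0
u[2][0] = -94.23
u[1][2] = -84.49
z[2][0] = -62.54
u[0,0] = -48.0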